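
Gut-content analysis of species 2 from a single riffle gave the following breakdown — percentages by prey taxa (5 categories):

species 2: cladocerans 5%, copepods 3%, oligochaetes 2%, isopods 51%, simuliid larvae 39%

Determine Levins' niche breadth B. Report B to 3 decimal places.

Convert percentages to proportions (divide by 100).
Σpᵢ² = 0.05² + 0.03² + 0.02² + 0.51² + 0.39² = 0.0025 + 0.0009 + 0.0004 + 0.2601 + 0.1521 = 0.4160
B = 1 / 0.4160 = 2.40385

2.404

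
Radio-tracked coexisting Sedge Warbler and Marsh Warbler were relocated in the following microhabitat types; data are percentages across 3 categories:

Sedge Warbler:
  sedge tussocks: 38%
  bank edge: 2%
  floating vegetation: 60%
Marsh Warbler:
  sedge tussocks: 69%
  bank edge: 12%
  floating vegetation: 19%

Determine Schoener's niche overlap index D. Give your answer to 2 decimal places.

0.59

Convert percentages to proportions (divide by 100).
Σ|p₁ᵢ − p₂ᵢ| = 0.31 + 0.10 + 0.41 = 0.82
D = 1 − ½ × 0.82 = 1 − 0.410 = 0.5900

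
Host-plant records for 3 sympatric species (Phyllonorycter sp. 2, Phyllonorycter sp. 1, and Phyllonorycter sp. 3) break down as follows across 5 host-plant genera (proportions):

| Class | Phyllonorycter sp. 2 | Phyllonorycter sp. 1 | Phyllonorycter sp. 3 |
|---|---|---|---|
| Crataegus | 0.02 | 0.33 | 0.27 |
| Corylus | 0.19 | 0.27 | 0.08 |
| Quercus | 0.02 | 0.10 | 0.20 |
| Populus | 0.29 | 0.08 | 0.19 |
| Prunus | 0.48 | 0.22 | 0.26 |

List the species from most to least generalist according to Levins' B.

Σp_2ᵢ² = 0.02² + 0.19² + 0.02² + 0.29² + 0.48² = 0.0004 + 0.0361 + 0.0004 + 0.0841 + 0.2304 = 0.3514
B_2 = 1 / 0.3514 = 2.8458
Σp_1ᵢ² = 0.33² + 0.27² + 0.10² + 0.08² + 0.22² = 0.1089 + 0.0729 + 0.0100 + 0.0064 + 0.0484 = 0.2466
B_1 = 1 / 0.2466 = 4.0552
Σp_3ᵢ² = 0.27² + 0.08² + 0.20² + 0.19² + 0.26² = 0.0729 + 0.0064 + 0.0400 + 0.0361 + 0.0676 = 0.2230
B_3 = 1 / 0.2230 = 4.4843
Ranking by B (broadest → narrowest): Phyllonorycter sp. 3 (4.48) > Phyllonorycter sp. 1 (4.06) > Phyllonorycter sp. 2 (2.85)

Phyllonorycter sp. 3 > Phyllonorycter sp. 1 > Phyllonorycter sp. 2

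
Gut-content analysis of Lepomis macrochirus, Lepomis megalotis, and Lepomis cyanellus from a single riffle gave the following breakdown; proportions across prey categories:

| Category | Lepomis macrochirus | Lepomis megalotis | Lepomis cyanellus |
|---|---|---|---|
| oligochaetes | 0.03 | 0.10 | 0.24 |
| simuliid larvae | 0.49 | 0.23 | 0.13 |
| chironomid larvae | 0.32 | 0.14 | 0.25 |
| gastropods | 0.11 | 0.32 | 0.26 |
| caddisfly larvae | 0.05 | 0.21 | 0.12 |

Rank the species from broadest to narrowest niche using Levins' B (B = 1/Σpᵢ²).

Lepomis cyanellus > Lepomis megalotis > Lepomis macrochirus

Σp_macrᵢ² = 0.03² + 0.49² + 0.32² + 0.11² + 0.05² = 0.0009 + 0.2401 + 0.1024 + 0.0121 + 0.0025 = 0.3580
B_macr = 1 / 0.3580 = 2.7933
Σp_megaᵢ² = 0.10² + 0.23² + 0.14² + 0.32² + 0.21² = 0.0100 + 0.0529 + 0.0196 + 0.1024 + 0.0441 = 0.2290
B_mega = 1 / 0.2290 = 4.3668
Σp_cyanᵢ² = 0.24² + 0.13² + 0.25² + 0.26² + 0.12² = 0.0576 + 0.0169 + 0.0625 + 0.0676 + 0.0144 = 0.2190
B_cyan = 1 / 0.2190 = 4.5662
Ranking by B (broadest → narrowest): Lepomis cyanellus (4.57) > Lepomis megalotis (4.37) > Lepomis macrochirus (2.79)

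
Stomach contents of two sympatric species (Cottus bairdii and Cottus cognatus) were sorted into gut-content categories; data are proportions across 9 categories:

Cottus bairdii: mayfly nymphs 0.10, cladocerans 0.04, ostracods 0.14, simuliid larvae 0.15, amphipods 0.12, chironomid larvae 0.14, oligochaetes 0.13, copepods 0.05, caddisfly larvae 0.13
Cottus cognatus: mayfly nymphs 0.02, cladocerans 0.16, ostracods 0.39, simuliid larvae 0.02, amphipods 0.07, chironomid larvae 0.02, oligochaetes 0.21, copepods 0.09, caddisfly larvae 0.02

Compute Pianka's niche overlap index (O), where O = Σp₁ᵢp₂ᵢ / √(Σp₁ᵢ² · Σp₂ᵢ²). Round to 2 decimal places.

0.65

Σ p₁ᵢp₂ᵢ = 0.0020 + 0.0064 + 0.0546 + 0.0030 + 0.0084 + 0.0028 + 0.0273 + 0.0045 + 0.0026 = 0.1116
Σp_1ᵢ² = 0.10² + 0.04² + 0.14² + 0.15² + 0.12² + 0.14² + 0.13² + 0.05² + 0.13² = 0.0100 + 0.0016 + 0.0196 + 0.0225 + 0.0144 + 0.0196 + 0.0169 + 0.0025 + 0.0169 = 0.1240
Σp_2ᵢ² = 0.02² + 0.16² + 0.39² + 0.02² + 0.07² + 0.02² + 0.21² + 0.09² + 0.02² = 0.0004 + 0.0256 + 0.1521 + 0.0004 + 0.0049 + 0.0004 + 0.0441 + 0.0081 + 0.0004 = 0.2364
O = 0.1116 / √(0.1240 × 0.2364) = 0.1116 / 0.17121 = 0.6518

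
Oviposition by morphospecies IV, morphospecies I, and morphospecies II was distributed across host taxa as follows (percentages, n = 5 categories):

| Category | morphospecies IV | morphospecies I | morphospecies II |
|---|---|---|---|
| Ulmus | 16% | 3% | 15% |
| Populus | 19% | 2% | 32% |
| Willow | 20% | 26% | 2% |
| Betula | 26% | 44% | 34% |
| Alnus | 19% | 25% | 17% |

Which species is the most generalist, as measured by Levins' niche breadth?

morphospecies IV

Convert percentages to proportions (divide by 100).
Σp_IVᵢ² = 0.16² + 0.19² + 0.20² + 0.26² + 0.19² = 0.0256 + 0.0361 + 0.0400 + 0.0676 + 0.0361 = 0.2054
B_IV = 1 / 0.2054 = 4.8685
Σp_Iᵢ² = 0.03² + 0.02² + 0.26² + 0.44² + 0.25² = 0.0009 + 0.0004 + 0.0676 + 0.1936 + 0.0625 = 0.3250
B_I = 1 / 0.3250 = 3.0769
Σp_IIᵢ² = 0.15² + 0.32² + 0.02² + 0.34² + 0.17² = 0.0225 + 0.1024 + 0.0004 + 0.1156 + 0.0289 = 0.2698
B_II = 1 / 0.2698 = 3.7064
Highest B → broadest niche (most generalist): morphospecies IV (B = 4.87).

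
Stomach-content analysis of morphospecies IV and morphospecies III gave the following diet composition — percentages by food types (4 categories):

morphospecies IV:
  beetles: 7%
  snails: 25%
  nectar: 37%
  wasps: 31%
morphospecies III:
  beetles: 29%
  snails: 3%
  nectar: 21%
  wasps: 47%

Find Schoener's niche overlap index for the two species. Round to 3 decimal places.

Convert percentages to proportions (divide by 100).
Σ|p₁ᵢ − p₂ᵢ| = 0.22 + 0.22 + 0.16 + 0.16 = 0.76
D = 1 − ½ × 0.76 = 1 − 0.380 = 0.62000

0.620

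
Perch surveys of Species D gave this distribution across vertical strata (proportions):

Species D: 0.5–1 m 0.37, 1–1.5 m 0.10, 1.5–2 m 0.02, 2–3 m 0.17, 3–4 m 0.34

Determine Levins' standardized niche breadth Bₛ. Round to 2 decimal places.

Σpᵢ² = 0.37² + 0.10² + 0.02² + 0.17² + 0.34² = 0.1369 + 0.0100 + 0.0004 + 0.0289 + 0.1156 = 0.2918
B = 1 / 0.2918 = 3.4270
Bₛ = (B − 1)/(n − 1) = (3.4270 − 1)/(5 − 1) = 2.4270/4 = 0.6068

0.61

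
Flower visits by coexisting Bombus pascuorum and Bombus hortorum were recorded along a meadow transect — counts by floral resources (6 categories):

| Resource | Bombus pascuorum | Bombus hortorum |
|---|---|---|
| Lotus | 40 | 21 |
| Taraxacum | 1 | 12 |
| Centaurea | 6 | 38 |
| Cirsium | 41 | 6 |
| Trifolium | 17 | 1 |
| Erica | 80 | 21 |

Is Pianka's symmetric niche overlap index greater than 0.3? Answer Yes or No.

Yes

Proportions for Bombus pascuorum (n=185): 40/185=0.2162, 1/185=0.0054, 6/185=0.0324, 41/185=0.2216, 17/185=0.0919, 80/185=0.4324
Proportions for Bombus hortorum (n=99): 21/99=0.2121, 12/99=0.1212, 38/99=0.3838, 6/99=0.0606, 1/99=0.0101, 21/99=0.2121
Σ p₁ᵢp₂ᵢ = 0.045856 + 0.000654 + 0.012435 + 0.013429 + 0.000928 + 0.091712 = 0.165014
Σp_1ᵢ² = 0.2162² + 0.0054² + 0.0324² + 0.2216² + 0.0919² + 0.4324² = 0.046742 + 0.000029 + 0.001050 + 0.049107 + 0.008446 + 0.186970 = 0.292344
Σp_2ᵢ² = 0.2121² + 0.1212² + 0.3838² + 0.0606² + 0.0101² + 0.2121² = 0.044986 + 0.014689 + 0.147302 + 0.003672 + 0.000102 + 0.044986 = 0.255737
O = 0.165014 / √(0.292344 × 0.255737) = 0.165014 / 0.2734286 = 0.6035
O = 0.6035 > 0.3 → Yes.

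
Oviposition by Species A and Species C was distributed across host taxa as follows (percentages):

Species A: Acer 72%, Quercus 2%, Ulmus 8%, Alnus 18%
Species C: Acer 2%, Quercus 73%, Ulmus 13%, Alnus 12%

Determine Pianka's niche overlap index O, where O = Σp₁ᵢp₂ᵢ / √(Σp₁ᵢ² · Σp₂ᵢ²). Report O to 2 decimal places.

Convert percentages to proportions (divide by 100).
Σ p₁ᵢp₂ᵢ = 0.0144 + 0.0146 + 0.0104 + 0.0216 = 0.0610
Σp_1ᵢ² = 0.72² + 0.02² + 0.08² + 0.18² = 0.5184 + 0.0004 + 0.0064 + 0.0324 = 0.5576
Σp_2ᵢ² = 0.02² + 0.73² + 0.13² + 0.12² = 0.0004 + 0.5329 + 0.0169 + 0.0144 = 0.5646
O = 0.0610 / √(0.5576 × 0.5646) = 0.0610 / 0.56109 = 0.1087

0.11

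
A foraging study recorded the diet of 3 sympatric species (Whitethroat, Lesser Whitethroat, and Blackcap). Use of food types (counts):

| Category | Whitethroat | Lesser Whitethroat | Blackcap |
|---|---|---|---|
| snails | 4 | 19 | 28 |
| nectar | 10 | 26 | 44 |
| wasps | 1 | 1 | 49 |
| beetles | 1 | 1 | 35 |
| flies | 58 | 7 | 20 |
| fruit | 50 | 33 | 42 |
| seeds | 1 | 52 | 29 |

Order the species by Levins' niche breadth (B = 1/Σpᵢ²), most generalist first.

Blackcap > Lesser Whitethroat > Whitethroat

Proportions for Whitethroat (n=125): 4/125=0.0320, 10/125=0.0800, 1/125=0.0080, 1/125=0.0080, 58/125=0.4640, 50/125=0.4000, 1/125=0.0080
Proportions for Lesser Whitethroat (n=139): 19/139=0.1367, 26/139=0.1871, 1/139=0.0072, 1/139=0.0072, 7/139=0.0504, 33/139=0.2374, 52/139=0.3741
Proportions for Blackcap (n=247): 28/247=0.1134, 44/247=0.1781, 49/247=0.1984, 35/247=0.1417, 20/247=0.0810, 42/247=0.1700, 29/247=0.1174
Σp_Whitᵢ² = 0.0320² + 0.0800² + 0.0080² + 0.0080² + 0.4640² + 0.4000² + 0.0080² = 0.001024 + 0.006400 + 0.000064 + 0.000064 + 0.215296 + 0.160000 + 0.000064 = 0.382912
B_Whit = 1 / 0.382912 = 2.6116
Σp_Lessᵢ² = 0.1367² + 0.1871² + 0.0072² + 0.0072² + 0.0504² + 0.2374² + 0.3741² = 0.018687 + 0.035006 + 0.000052 + 0.000052 + 0.002540 + 0.056359 + 0.139951 = 0.252647
B_Less = 1 / 0.252647 = 3.9581
Σp_Blacᵢ² = 0.1134² + 0.1781² + 0.1984² + 0.1417² + 0.0810² + 0.1700² + 0.1174² = 0.012860 + 0.031720 + 0.039363 + 0.020079 + 0.006561 + 0.028900 + 0.013783 = 0.153266
B_Blac = 1 / 0.153266 = 6.5246
Ranking by B (broadest → narrowest): Blackcap (6.52) > Lesser Whitethroat (3.96) > Whitethroat (2.61)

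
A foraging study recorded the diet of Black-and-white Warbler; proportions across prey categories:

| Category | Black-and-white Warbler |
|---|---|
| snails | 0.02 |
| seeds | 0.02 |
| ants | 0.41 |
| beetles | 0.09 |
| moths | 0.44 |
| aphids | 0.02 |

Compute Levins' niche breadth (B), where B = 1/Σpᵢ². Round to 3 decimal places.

2.695

Σpᵢ² = 0.02² + 0.02² + 0.41² + 0.09² + 0.44² + 0.02² = 0.0004 + 0.0004 + 0.1681 + 0.0081 + 0.1936 + 0.0004 = 0.3710
B = 1 / 0.3710 = 2.69542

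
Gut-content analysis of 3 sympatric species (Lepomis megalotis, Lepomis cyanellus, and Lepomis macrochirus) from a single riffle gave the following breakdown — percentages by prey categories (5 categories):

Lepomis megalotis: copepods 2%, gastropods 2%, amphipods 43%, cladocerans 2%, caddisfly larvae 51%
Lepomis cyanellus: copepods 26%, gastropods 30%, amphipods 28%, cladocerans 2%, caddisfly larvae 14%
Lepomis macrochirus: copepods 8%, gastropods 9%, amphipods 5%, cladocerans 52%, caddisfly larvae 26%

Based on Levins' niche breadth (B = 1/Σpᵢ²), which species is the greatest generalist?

Lepomis cyanellus

Convert percentages to proportions (divide by 100).
Σp_megaᵢ² = 0.02² + 0.02² + 0.43² + 0.02² + 0.51² = 0.0004 + 0.0004 + 0.1849 + 0.0004 + 0.2601 = 0.4462
B_mega = 1 / 0.4462 = 2.2411
Σp_cyanᵢ² = 0.26² + 0.30² + 0.28² + 0.02² + 0.14² = 0.0676 + 0.0900 + 0.0784 + 0.0004 + 0.0196 = 0.2560
B_cyan = 1 / 0.2560 = 3.9063
Σp_macrᵢ² = 0.08² + 0.09² + 0.05² + 0.52² + 0.26² = 0.0064 + 0.0081 + 0.0025 + 0.2704 + 0.0676 = 0.3550
B_macr = 1 / 0.3550 = 2.8169
Highest B → broadest niche (most generalist): Lepomis cyanellus (B = 3.91).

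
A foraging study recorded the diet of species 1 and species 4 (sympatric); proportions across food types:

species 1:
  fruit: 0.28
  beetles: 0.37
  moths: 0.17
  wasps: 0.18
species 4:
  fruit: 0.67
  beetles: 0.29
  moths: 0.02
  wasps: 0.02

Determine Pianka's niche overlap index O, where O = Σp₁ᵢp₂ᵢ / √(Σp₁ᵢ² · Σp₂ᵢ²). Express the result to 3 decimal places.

0.786

Σ p₁ᵢp₂ᵢ = 0.1876 + 0.1073 + 0.0034 + 0.0036 = 0.3019
Σp_1ᵢ² = 0.28² + 0.37² + 0.17² + 0.18² = 0.0784 + 0.1369 + 0.0289 + 0.0324 = 0.2766
Σp_2ᵢ² = 0.67² + 0.29² + 0.02² + 0.02² = 0.4489 + 0.0841 + 0.0004 + 0.0004 = 0.5338
O = 0.3019 / √(0.2766 × 0.5338) = 0.3019 / 0.384251 = 0.78568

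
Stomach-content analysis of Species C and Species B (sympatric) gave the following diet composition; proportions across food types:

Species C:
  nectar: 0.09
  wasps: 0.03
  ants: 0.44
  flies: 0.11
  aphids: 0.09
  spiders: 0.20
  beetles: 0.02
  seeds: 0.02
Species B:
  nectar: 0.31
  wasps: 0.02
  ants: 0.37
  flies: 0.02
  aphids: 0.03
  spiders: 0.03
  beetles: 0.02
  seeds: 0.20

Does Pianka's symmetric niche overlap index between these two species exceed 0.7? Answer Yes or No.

Σ p₁ᵢp₂ᵢ = 0.0279 + 0.0006 + 0.1628 + 0.0022 + 0.0027 + 0.0060 + 0.0004 + 0.0040 = 0.2066
Σp_1ᵢ² = 0.09² + 0.03² + 0.44² + 0.11² + 0.09² + 0.20² + 0.02² + 0.02² = 0.0081 + 0.0009 + 0.1936 + 0.0121 + 0.0081 + 0.0400 + 0.0004 + 0.0004 = 0.2636
Σp_2ᵢ² = 0.31² + 0.02² + 0.37² + 0.02² + 0.03² + 0.03² + 0.02² + 0.20² = 0.0961 + 0.0004 + 0.1369 + 0.0004 + 0.0009 + 0.0009 + 0.0004 + 0.0400 = 0.2760
O = 0.2066 / √(0.2636 × 0.2760) = 0.2066 / 0.26973 = 0.7660
O = 0.7660 > 0.7 → Yes.

Yes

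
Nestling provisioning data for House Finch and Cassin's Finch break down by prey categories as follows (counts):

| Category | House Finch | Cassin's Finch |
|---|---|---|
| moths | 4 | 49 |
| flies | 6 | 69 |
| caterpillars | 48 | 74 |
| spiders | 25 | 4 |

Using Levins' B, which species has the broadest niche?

Proportions for House Finch (n=83): 4/83=0.0482, 6/83=0.0723, 48/83=0.5783, 25/83=0.3012
Proportions for Cassin's Finch (n=196): 49/196=0.2500, 69/196=0.3520, 74/196=0.3776, 4/196=0.0204
Σp_Housᵢ² = 0.0482² + 0.0723² + 0.5783² + 0.3012² = 0.002323 + 0.005227 + 0.334431 + 0.090721 = 0.432702
B_Hous = 1 / 0.432702 = 2.3111
Σp_Cassᵢ² = 0.2500² + 0.3520² + 0.3776² + 0.0204² = 0.062500 + 0.123904 + 0.142582 + 0.000416 = 0.329402
B_Cass = 1 / 0.329402 = 3.0358
Highest B → broadest niche (most generalist): Cassin's Finch (B = 3.04).

Cassin's Finch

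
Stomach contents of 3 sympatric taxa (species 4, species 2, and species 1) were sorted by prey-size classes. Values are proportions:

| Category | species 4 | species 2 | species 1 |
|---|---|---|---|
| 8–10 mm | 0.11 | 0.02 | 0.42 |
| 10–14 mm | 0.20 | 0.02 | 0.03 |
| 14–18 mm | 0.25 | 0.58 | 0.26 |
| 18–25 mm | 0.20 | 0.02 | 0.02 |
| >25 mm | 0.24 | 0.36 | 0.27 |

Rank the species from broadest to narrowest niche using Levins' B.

species 4 > species 1 > species 2

Σp_4ᵢ² = 0.11² + 0.20² + 0.25² + 0.20² + 0.24² = 0.0121 + 0.0400 + 0.0625 + 0.0400 + 0.0576 = 0.2122
B_4 = 1 / 0.2122 = 4.7125
Σp_2ᵢ² = 0.02² + 0.02² + 0.58² + 0.02² + 0.36² = 0.0004 + 0.0004 + 0.3364 + 0.0004 + 0.1296 = 0.4672
B_2 = 1 / 0.4672 = 2.1404
Σp_1ᵢ² = 0.42² + 0.03² + 0.26² + 0.02² + 0.27² = 0.1764 + 0.0009 + 0.0676 + 0.0004 + 0.0729 = 0.3182
B_1 = 1 / 0.3182 = 3.1427
Ranking by B (broadest → narrowest): species 4 (4.71) > species 1 (3.14) > species 2 (2.14)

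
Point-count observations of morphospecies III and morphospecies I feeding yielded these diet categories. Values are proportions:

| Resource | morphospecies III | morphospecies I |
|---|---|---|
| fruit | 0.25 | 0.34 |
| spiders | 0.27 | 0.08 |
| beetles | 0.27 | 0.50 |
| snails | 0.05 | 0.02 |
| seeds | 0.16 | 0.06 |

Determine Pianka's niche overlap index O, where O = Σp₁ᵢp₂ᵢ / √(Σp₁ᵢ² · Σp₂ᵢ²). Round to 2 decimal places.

Σ p₁ᵢp₂ᵢ = 0.0850 + 0.0216 + 0.1350 + 0.0010 + 0.0096 = 0.2522
Σp_1ᵢ² = 0.25² + 0.27² + 0.27² + 0.05² + 0.16² = 0.0625 + 0.0729 + 0.0729 + 0.0025 + 0.0256 = 0.2364
Σp_2ᵢ² = 0.34² + 0.08² + 0.50² + 0.02² + 0.06² = 0.1156 + 0.0064 + 0.2500 + 0.0004 + 0.0036 = 0.3760
O = 0.2522 / √(0.2364 × 0.3760) = 0.2522 / 0.29814 = 0.8459

0.85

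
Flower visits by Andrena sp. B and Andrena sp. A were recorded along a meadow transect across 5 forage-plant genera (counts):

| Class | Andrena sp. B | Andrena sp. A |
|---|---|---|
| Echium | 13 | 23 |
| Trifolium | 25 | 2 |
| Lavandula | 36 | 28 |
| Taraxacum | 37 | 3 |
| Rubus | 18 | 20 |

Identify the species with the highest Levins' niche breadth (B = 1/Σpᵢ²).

Andrena sp. B

Proportions for Andrena sp. B (n=129): 13/129=0.1008, 25/129=0.1938, 36/129=0.2791, 37/129=0.2868, 18/129=0.1395
Proportions for Andrena sp. A (n=76): 23/76=0.3026, 2/76=0.0263, 28/76=0.3684, 3/76=0.0395, 20/76=0.2632
Σp_Bᵢ² = 0.1008² + 0.1938² + 0.2791² + 0.2868² + 0.1395² = 0.010161 + 0.037558 + 0.077897 + 0.082254 + 0.019460 = 0.227330
B_B = 1 / 0.227330 = 4.3989
Σp_Aᵢ² = 0.3026² + 0.0263² + 0.3684² + 0.0395² + 0.2632² = 0.091567 + 0.000692 + 0.135719 + 0.001560 + 0.069274 = 0.298812
B_A = 1 / 0.298812 = 3.3466
Highest B → broadest niche (most generalist): Andrena sp. B (B = 4.40).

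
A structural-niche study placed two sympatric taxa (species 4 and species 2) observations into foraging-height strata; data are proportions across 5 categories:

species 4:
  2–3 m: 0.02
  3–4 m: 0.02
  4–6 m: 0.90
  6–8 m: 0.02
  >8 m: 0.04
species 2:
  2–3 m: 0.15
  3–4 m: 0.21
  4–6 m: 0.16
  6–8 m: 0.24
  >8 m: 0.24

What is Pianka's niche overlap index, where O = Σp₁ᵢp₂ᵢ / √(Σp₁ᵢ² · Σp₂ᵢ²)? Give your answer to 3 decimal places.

Σ p₁ᵢp₂ᵢ = 0.0030 + 0.0042 + 0.1440 + 0.0048 + 0.0096 = 0.1656
Σp_1ᵢ² = 0.02² + 0.02² + 0.90² + 0.02² + 0.04² = 0.0004 + 0.0004 + 0.8100 + 0.0004 + 0.0016 = 0.8128
Σp_2ᵢ² = 0.15² + 0.21² + 0.16² + 0.24² + 0.24² = 0.0225 + 0.0441 + 0.0256 + 0.0576 + 0.0576 = 0.2074
O = 0.1656 / √(0.8128 × 0.2074) = 0.1656 / 0.410579 = 0.40333

0.403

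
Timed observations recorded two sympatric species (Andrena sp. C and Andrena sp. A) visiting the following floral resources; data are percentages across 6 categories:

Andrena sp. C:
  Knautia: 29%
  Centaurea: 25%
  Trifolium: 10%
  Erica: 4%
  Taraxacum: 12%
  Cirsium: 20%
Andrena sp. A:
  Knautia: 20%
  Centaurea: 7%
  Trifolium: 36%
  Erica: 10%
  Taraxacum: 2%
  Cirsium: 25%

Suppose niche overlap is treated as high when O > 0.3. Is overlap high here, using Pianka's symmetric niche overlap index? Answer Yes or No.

Yes

Convert percentages to proportions (divide by 100).
Σ p₁ᵢp₂ᵢ = 0.0580 + 0.0175 + 0.0360 + 0.0040 + 0.0024 + 0.0500 = 0.1679
Σp_1ᵢ² = 0.29² + 0.25² + 0.10² + 0.04² + 0.12² + 0.20² = 0.0841 + 0.0625 + 0.0100 + 0.0016 + 0.0144 + 0.0400 = 0.2126
Σp_2ᵢ² = 0.20² + 0.07² + 0.36² + 0.10² + 0.02² + 0.25² = 0.0400 + 0.0049 + 0.1296 + 0.0100 + 0.0004 + 0.0625 = 0.2474
O = 0.1679 / √(0.2126 × 0.2474) = 0.1679 / 0.22934 = 0.7321
O = 0.7321 > 0.3 → Yes.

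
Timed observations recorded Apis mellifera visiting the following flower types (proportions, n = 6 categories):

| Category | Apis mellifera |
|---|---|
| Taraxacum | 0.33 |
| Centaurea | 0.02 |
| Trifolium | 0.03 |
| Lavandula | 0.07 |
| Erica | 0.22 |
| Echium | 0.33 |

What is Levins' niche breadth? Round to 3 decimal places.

Σpᵢ² = 0.33² + 0.02² + 0.03² + 0.07² + 0.22² + 0.33² = 0.1089 + 0.0004 + 0.0009 + 0.0049 + 0.0484 + 0.1089 = 0.2724
B = 1 / 0.2724 = 3.67107

3.671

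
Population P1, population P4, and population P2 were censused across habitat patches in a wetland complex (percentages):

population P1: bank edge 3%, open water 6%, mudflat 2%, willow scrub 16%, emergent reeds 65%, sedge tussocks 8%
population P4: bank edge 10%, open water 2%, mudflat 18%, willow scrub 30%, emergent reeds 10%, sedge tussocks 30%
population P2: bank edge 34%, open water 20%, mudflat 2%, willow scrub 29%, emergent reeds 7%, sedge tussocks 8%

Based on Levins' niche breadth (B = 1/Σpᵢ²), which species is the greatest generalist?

Convert percentages to proportions (divide by 100).
Σp_P1ᵢ² = 0.03² + 0.06² + 0.02² + 0.16² + 0.65² + 0.08² = 0.0009 + 0.0036 + 0.0004 + 0.0256 + 0.4225 + 0.0064 = 0.4594
B_P1 = 1 / 0.4594 = 2.1768
Σp_P4ᵢ² = 0.10² + 0.02² + 0.18² + 0.30² + 0.10² + 0.30² = 0.0100 + 0.0004 + 0.0324 + 0.0900 + 0.0100 + 0.0900 = 0.2328
B_P4 = 1 / 0.2328 = 4.2955
Σp_P2ᵢ² = 0.34² + 0.20² + 0.02² + 0.29² + 0.07² + 0.08² = 0.1156 + 0.0400 + 0.0004 + 0.0841 + 0.0049 + 0.0064 = 0.2514
B_P2 = 1 / 0.2514 = 3.9777
Highest B → broadest niche (most generalist): population P4 (B = 4.30).

population P4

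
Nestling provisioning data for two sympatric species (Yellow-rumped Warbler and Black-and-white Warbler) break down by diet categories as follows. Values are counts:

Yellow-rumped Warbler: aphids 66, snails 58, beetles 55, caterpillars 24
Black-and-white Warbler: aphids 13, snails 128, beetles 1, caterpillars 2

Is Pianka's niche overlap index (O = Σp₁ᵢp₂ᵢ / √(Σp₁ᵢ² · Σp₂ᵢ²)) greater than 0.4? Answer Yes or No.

Proportions for Yellow-rumped Warbler (n=203): 66/203=0.3251, 58/203=0.2857, 55/203=0.2709, 24/203=0.1182
Proportions for Black-and-white Warbler (n=144): 13/144=0.0903, 128/144=0.8889, 1/144=0.0069, 2/144=0.0139
Σ p₁ᵢp₂ᵢ = 0.029357 + 0.253959 + 0.001869 + 0.001643 = 0.286828
Σp_1ᵢ² = 0.3251² + 0.2857² + 0.2709² + 0.1182² = 0.105690 + 0.081624 + 0.073387 + 0.013971 = 0.274672
Σp_2ᵢ² = 0.0903² + 0.8889² + 0.0069² + 0.0139² = 0.008154 + 0.790143 + 0.000048 + 0.000193 = 0.798538
O = 0.286828 / √(0.274672 × 0.798538) = 0.286828 / 0.4683332 = 0.6124
O = 0.6124 > 0.4 → Yes.

Yes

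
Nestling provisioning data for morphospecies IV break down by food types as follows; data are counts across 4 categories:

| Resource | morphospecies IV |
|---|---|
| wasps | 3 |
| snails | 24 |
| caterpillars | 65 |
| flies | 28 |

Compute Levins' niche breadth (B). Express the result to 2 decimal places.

2.57

Proportions for morphospecies IV (n=120): 3/120=0.0250, 24/120=0.2000, 65/120=0.5417, 28/120=0.2333
Σpᵢ² = 0.0250² + 0.2000² + 0.5417² + 0.2333² = 0.000625 + 0.040000 + 0.293439 + 0.054429 = 0.388493
B = 1 / 0.388493 = 2.5740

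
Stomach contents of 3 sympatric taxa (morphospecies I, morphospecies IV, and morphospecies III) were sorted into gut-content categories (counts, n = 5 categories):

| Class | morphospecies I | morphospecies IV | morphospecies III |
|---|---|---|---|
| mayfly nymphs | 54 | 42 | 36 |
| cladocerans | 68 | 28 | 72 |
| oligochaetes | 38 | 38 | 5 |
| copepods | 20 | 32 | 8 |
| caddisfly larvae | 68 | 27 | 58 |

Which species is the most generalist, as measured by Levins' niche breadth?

morphospecies IV

Proportions for morphospecies I (n=248): 54/248=0.2177, 68/248=0.2742, 38/248=0.1532, 20/248=0.0806, 68/248=0.2742
Proportions for morphospecies IV (n=167): 42/167=0.2515, 28/167=0.1677, 38/167=0.2275, 32/167=0.1916, 27/167=0.1617
Proportions for morphospecies III (n=179): 36/179=0.2011, 72/179=0.4022, 5/179=0.0279, 8/179=0.0447, 58/179=0.3240
Σp_Iᵢ² = 0.2177² + 0.2742² + 0.1532² + 0.0806² + 0.2742² = 0.047393 + 0.075186 + 0.023470 + 0.006496 + 0.075186 = 0.227731
B_I = 1 / 0.227731 = 4.3911
Σp_IVᵢ² = 0.2515² + 0.1677² + 0.2275² + 0.1916² + 0.1617² = 0.063252 + 0.028123 + 0.051756 + 0.036711 + 0.026147 = 0.205989
B_IV = 1 / 0.205989 = 4.8546
Σp_IIIᵢ² = 0.2011² + 0.4022² + 0.0279² + 0.0447² + 0.3240² = 0.040441 + 0.161765 + 0.000778 + 0.001998 + 0.104976 = 0.309958
B_III = 1 / 0.309958 = 3.2262
Highest B → broadest niche (most generalist): morphospecies IV (B = 4.85).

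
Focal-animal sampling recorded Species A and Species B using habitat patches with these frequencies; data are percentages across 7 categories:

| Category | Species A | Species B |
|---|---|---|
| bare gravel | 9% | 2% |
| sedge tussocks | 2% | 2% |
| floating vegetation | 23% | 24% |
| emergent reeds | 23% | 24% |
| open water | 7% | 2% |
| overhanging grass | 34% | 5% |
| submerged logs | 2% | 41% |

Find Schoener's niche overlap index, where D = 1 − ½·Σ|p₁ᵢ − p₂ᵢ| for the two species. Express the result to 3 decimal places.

Convert percentages to proportions (divide by 100).
Σ|p₁ᵢ − p₂ᵢ| = 0.07 + 0.00 + 0.01 + 0.01 + 0.05 + 0.29 + 0.39 = 0.82
D = 1 − ½ × 0.82 = 1 − 0.410 = 0.59000

0.590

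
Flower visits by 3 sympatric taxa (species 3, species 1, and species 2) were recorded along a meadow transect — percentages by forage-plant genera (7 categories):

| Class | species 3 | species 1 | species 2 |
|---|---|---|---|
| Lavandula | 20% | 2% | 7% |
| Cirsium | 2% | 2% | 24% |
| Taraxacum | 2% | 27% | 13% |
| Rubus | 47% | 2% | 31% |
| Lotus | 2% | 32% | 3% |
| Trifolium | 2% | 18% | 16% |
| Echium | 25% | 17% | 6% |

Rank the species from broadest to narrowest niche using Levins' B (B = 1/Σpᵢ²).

species 2 > species 1 > species 3

Convert percentages to proportions (divide by 100).
Σp_3ᵢ² = 0.20² + 0.02² + 0.02² + 0.47² + 0.02² + 0.02² + 0.25² = 0.0400 + 0.0004 + 0.0004 + 0.2209 + 0.0004 + 0.0004 + 0.0625 = 0.3250
B_3 = 1 / 0.3250 = 3.0769
Σp_1ᵢ² = 0.02² + 0.02² + 0.27² + 0.02² + 0.32² + 0.18² + 0.17² = 0.0004 + 0.0004 + 0.0729 + 0.0004 + 0.1024 + 0.0324 + 0.0289 = 0.2378
B_1 = 1 / 0.2378 = 4.2052
Σp_2ᵢ² = 0.07² + 0.24² + 0.13² + 0.31² + 0.03² + 0.16² + 0.06² = 0.0049 + 0.0576 + 0.0169 + 0.0961 + 0.0009 + 0.0256 + 0.0036 = 0.2056
B_2 = 1 / 0.2056 = 4.8638
Ranking by B (broadest → narrowest): species 2 (4.86) > species 1 (4.21) > species 3 (3.08)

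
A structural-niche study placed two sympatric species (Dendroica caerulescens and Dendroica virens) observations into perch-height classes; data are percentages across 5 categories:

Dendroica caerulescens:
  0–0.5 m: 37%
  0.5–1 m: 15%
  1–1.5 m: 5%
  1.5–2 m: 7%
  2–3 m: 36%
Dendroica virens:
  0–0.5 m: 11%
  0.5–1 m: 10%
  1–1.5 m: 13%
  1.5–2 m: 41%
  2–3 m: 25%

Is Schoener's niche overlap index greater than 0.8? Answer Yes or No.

No

Convert percentages to proportions (divide by 100).
Σ|p₁ᵢ − p₂ᵢ| = 0.26 + 0.05 + 0.08 + 0.34 + 0.11 = 0.84
D = 1 − ½ × 0.84 = 1 − 0.420 = 0.5800
D = 0.5800 < 0.8 → No.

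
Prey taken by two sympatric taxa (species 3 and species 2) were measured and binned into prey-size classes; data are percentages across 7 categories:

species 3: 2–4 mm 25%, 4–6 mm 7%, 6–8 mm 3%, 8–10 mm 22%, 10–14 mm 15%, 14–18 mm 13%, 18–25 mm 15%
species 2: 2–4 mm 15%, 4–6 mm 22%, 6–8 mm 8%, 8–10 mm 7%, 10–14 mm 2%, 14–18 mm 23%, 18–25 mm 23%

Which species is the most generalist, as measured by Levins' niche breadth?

Convert percentages to proportions (divide by 100).
Σp_3ᵢ² = 0.25² + 0.07² + 0.03² + 0.22² + 0.15² + 0.13² + 0.15² = 0.0625 + 0.0049 + 0.0009 + 0.0484 + 0.0225 + 0.0169 + 0.0225 = 0.1786
B_3 = 1 / 0.1786 = 5.5991
Σp_2ᵢ² = 0.15² + 0.22² + 0.08² + 0.07² + 0.02² + 0.23² + 0.23² = 0.0225 + 0.0484 + 0.0064 + 0.0049 + 0.0004 + 0.0529 + 0.0529 = 0.1884
B_2 = 1 / 0.1884 = 5.3079
Highest B → broadest niche (most generalist): species 3 (B = 5.60).

species 3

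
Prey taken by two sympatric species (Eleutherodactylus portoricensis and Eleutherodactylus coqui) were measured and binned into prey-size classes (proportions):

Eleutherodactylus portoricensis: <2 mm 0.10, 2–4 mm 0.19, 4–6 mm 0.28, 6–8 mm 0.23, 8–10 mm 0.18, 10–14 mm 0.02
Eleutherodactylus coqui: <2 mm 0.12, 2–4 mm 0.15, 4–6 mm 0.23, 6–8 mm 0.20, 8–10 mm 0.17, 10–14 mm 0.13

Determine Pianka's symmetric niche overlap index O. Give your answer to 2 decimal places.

Σ p₁ᵢp₂ᵢ = 0.0120 + 0.0285 + 0.0644 + 0.0460 + 0.0306 + 0.0026 = 0.1841
Σp_1ᵢ² = 0.10² + 0.19² + 0.28² + 0.23² + 0.18² + 0.02² = 0.0100 + 0.0361 + 0.0784 + 0.0529 + 0.0324 + 0.0004 = 0.2102
Σp_2ᵢ² = 0.12² + 0.15² + 0.23² + 0.20² + 0.17² + 0.13² = 0.0144 + 0.0225 + 0.0529 + 0.0400 + 0.0289 + 0.0169 = 0.1756
O = 0.1841 / √(0.2102 × 0.1756) = 0.1841 / 0.19212 = 0.9583

0.96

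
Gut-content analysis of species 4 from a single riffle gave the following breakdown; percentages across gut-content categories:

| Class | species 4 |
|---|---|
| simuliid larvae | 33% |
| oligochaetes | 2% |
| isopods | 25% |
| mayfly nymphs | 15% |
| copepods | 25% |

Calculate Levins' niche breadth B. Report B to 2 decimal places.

Convert percentages to proportions (divide by 100).
Σpᵢ² = 0.33² + 0.02² + 0.25² + 0.15² + 0.25² = 0.1089 + 0.0004 + 0.0625 + 0.0225 + 0.0625 = 0.2568
B = 1 / 0.2568 = 3.8941

3.89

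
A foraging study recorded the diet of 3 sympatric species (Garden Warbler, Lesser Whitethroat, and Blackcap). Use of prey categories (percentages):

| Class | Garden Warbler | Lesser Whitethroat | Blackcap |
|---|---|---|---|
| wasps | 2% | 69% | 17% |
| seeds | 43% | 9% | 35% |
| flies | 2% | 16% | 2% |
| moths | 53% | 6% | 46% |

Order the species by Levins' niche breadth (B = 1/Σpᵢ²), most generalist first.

Convert percentages to proportions (divide by 100).
Σp_Warbᵢ² = 0.02² + 0.43² + 0.02² + 0.53² = 0.0004 + 0.1849 + 0.0004 + 0.2809 = 0.4666
B_Warb = 1 / 0.4666 = 2.1432
Σp_Whitᵢ² = 0.69² + 0.09² + 0.16² + 0.06² = 0.4761 + 0.0081 + 0.0256 + 0.0036 = 0.5134
B_Whit = 1 / 0.5134 = 1.9478
Σp_Blacᵢ² = 0.17² + 0.35² + 0.02² + 0.46² = 0.0289 + 0.1225 + 0.0004 + 0.2116 = 0.3634
B_Blac = 1 / 0.3634 = 2.7518
Ranking by B (broadest → narrowest): Blackcap (2.75) > Garden Warbler (2.14) > Lesser Whitethroat (1.95)

Blackcap > Garden Warbler > Lesser Whitethroat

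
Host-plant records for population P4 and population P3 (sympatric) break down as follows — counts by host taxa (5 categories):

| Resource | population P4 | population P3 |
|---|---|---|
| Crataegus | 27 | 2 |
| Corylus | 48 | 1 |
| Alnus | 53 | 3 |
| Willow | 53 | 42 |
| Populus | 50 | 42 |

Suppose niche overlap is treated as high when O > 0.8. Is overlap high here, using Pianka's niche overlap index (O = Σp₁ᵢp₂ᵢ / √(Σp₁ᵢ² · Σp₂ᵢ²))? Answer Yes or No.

No

Proportions for population P4 (n=231): 27/231=0.1169, 48/231=0.2078, 53/231=0.2294, 53/231=0.2294, 50/231=0.2165
Proportions for population P3 (n=90): 2/90=0.0222, 1/90=0.0111, 3/90=0.0333, 42/90=0.4667, 42/90=0.4667
Σ p₁ᵢp₂ᵢ = 0.002595 + 0.002307 + 0.007639 + 0.107061 + 0.101041 = 0.220643
Σp_1ᵢ² = 0.1169² + 0.2078² + 0.2294² + 0.2294² + 0.2165² = 0.013666 + 0.043181 + 0.052624 + 0.052624 + 0.046872 = 0.208967
Σp_2ᵢ² = 0.0222² + 0.0111² + 0.0333² + 0.4667² + 0.4667² = 0.000493 + 0.000123 + 0.001109 + 0.217809 + 0.217809 = 0.437343
O = 0.220643 / √(0.208967 × 0.437343) = 0.220643 / 0.3023082 = 0.7299
O = 0.7299 < 0.8 → No.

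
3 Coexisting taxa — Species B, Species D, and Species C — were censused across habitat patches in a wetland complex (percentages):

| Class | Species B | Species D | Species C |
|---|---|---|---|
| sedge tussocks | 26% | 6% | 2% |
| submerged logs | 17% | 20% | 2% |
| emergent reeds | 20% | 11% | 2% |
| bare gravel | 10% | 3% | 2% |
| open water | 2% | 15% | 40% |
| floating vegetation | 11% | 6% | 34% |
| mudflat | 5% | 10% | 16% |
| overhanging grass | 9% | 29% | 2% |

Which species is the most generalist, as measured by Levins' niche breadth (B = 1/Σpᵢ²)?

Species B

Convert percentages to proportions (divide by 100).
Σp_Bᵢ² = 0.26² + 0.17² + 0.20² + 0.10² + 0.02² + 0.11² + 0.05² + 0.09² = 0.0676 + 0.0289 + 0.0400 + 0.0100 + 0.0004 + 0.0121 + 0.0025 + 0.0081 = 0.1696
B_B = 1 / 0.1696 = 5.8962
Σp_Dᵢ² = 0.06² + 0.20² + 0.11² + 0.03² + 0.15² + 0.06² + 0.10² + 0.29² = 0.0036 + 0.0400 + 0.0121 + 0.0009 + 0.0225 + 0.0036 + 0.0100 + 0.0841 = 0.1768
B_D = 1 / 0.1768 = 5.6561
Σp_Cᵢ² = 0.02² + 0.02² + 0.02² + 0.02² + 0.40² + 0.34² + 0.16² + 0.02² = 0.0004 + 0.0004 + 0.0004 + 0.0004 + 0.1600 + 0.1156 + 0.0256 + 0.0004 = 0.3032
B_C = 1 / 0.3032 = 3.2982
Highest B → broadest niche (most generalist): Species B (B = 5.90).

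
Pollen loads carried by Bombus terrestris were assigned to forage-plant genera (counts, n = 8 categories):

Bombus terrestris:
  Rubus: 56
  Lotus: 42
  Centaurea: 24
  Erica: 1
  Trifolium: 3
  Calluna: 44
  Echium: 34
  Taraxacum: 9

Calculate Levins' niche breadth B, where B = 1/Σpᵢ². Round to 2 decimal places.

5.24

Proportions for Bombus terrestris (n=213): 56/213=0.2629, 42/213=0.1972, 24/213=0.1127, 1/213=0.0047, 3/213=0.0141, 44/213=0.2066, 34/213=0.1596, 9/213=0.0423
Σpᵢ² = 0.2629² + 0.1972² + 0.1127² + 0.0047² + 0.0141² + 0.2066² + 0.1596² + 0.0423² = 0.069116 + 0.038888 + 0.012701 + 0.000022 + 0.000199 + 0.042684 + 0.025472 + 0.001789 = 0.190871
B = 1 / 0.190871 = 5.2391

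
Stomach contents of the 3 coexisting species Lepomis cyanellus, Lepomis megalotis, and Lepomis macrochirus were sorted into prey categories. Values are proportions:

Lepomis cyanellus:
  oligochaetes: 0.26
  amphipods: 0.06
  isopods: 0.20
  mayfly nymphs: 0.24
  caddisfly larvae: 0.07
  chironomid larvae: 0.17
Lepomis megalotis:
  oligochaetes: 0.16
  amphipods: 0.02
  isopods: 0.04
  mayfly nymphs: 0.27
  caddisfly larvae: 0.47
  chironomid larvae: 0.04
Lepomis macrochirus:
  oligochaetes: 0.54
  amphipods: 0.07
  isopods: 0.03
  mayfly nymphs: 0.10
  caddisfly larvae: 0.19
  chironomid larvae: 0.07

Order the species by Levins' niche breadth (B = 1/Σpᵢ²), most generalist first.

Σp_cyanᵢ² = 0.26² + 0.06² + 0.20² + 0.24² + 0.07² + 0.17² = 0.0676 + 0.0036 + 0.0400 + 0.0576 + 0.0049 + 0.0289 = 0.2026
B_cyan = 1 / 0.2026 = 4.9358
Σp_megaᵢ² = 0.16² + 0.02² + 0.04² + 0.27² + 0.47² + 0.04² = 0.0256 + 0.0004 + 0.0016 + 0.0729 + 0.2209 + 0.0016 = 0.3230
B_mega = 1 / 0.3230 = 3.0960
Σp_macrᵢ² = 0.54² + 0.07² + 0.03² + 0.10² + 0.19² + 0.07² = 0.2916 + 0.0049 + 0.0009 + 0.0100 + 0.0361 + 0.0049 = 0.3484
B_macr = 1 / 0.3484 = 2.8703
Ranking by B (broadest → narrowest): Lepomis cyanellus (4.94) > Lepomis megalotis (3.10) > Lepomis macrochirus (2.87)

Lepomis cyanellus > Lepomis megalotis > Lepomis macrochirus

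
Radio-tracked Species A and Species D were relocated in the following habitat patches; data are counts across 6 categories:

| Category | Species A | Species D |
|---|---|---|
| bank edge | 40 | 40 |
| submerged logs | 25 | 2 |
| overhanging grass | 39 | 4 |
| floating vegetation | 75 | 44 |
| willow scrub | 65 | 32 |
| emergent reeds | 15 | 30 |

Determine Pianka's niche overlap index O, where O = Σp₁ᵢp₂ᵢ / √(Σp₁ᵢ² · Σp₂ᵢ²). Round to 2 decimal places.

Proportions for Species A (n=259): 40/259=0.1544, 25/259=0.0965, 39/259=0.1506, 75/259=0.2896, 65/259=0.2510, 15/259=0.0579
Proportions for Species D (n=152): 40/152=0.2632, 2/152=0.0132, 4/152=0.0263, 44/152=0.2895, 32/152=0.2105, 30/152=0.1974
Σ p₁ᵢp₂ᵢ = 0.040638 + 0.001274 + 0.003961 + 0.083839 + 0.052836 + 0.011429 = 0.193977
Σp_1ᵢ² = 0.1544² + 0.0965² + 0.1506² + 0.2896² + 0.2510² + 0.0579² = 0.023839 + 0.009312 + 0.022680 + 0.083868 + 0.063001 + 0.003352 = 0.206052
Σp_2ᵢ² = 0.2632² + 0.0132² + 0.0263² + 0.2895² + 0.2105² + 0.1974² = 0.069274 + 0.000174 + 0.000692 + 0.083810 + 0.044310 + 0.038967 = 0.237227
O = 0.193977 / √(0.206052 × 0.237227) = 0.193977 / 0.2210907 = 0.8774

0.88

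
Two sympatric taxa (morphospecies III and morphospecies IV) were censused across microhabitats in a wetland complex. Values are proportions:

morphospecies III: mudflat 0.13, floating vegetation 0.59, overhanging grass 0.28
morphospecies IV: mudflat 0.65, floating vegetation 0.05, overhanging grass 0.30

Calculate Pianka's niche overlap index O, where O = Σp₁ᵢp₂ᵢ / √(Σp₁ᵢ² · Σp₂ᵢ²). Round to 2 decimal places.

0.41

Σ p₁ᵢp₂ᵢ = 0.0845 + 0.0295 + 0.0840 = 0.1980
Σp_1ᵢ² = 0.13² + 0.59² + 0.28² = 0.0169 + 0.3481 + 0.0784 = 0.4434
Σp_2ᵢ² = 0.65² + 0.05² + 0.30² = 0.4225 + 0.0025 + 0.0900 = 0.5150
O = 0.1980 / √(0.4434 × 0.5150) = 0.1980 / 0.47786 = 0.4143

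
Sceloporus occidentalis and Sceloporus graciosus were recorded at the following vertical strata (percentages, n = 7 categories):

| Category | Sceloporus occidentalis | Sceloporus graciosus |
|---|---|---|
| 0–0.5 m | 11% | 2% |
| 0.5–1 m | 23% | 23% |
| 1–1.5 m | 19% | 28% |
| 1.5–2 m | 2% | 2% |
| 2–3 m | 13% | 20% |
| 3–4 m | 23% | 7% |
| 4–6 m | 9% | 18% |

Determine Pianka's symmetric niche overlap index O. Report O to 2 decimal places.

Convert percentages to proportions (divide by 100).
Σ p₁ᵢp₂ᵢ = 0.0022 + 0.0529 + 0.0532 + 0.0004 + 0.0260 + 0.0161 + 0.0162 = 0.1670
Σp_1ᵢ² = 0.11² + 0.23² + 0.19² + 0.02² + 0.13² + 0.23² + 0.09² = 0.0121 + 0.0529 + 0.0361 + 0.0004 + 0.0169 + 0.0529 + 0.0081 = 0.1794
Σp_2ᵢ² = 0.02² + 0.23² + 0.28² + 0.02² + 0.20² + 0.07² + 0.18² = 0.0004 + 0.0529 + 0.0784 + 0.0004 + 0.0400 + 0.0049 + 0.0324 = 0.2094
O = 0.1670 / √(0.1794 × 0.2094) = 0.1670 / 0.19382 = 0.8616

0.86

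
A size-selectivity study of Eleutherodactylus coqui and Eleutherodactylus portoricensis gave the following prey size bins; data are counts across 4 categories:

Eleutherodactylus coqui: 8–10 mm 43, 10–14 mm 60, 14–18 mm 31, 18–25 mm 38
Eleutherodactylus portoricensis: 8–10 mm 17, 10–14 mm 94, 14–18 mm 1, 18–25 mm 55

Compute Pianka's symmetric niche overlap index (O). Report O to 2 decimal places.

0.87

Proportions for Eleutherodactylus coqui (n=172): 43/172=0.2500, 60/172=0.3488, 31/172=0.1802, 38/172=0.2209
Proportions for Eleutherodactylus portoricensis (n=167): 17/167=0.1018, 94/167=0.5629, 1/167=0.0060, 55/167=0.3293
Σ p₁ᵢp₂ᵢ = 0.025450 + 0.196340 + 0.001081 + 0.072742 = 0.295613
Σp_1ᵢ² = 0.2500² + 0.3488² + 0.1802² + 0.2209² = 0.062500 + 0.121661 + 0.032472 + 0.048797 = 0.265430
Σp_2ᵢ² = 0.1018² + 0.5629² + 0.0060² + 0.3293² = 0.010363 + 0.316856 + 0.000036 + 0.108438 = 0.435693
O = 0.295613 / √(0.265430 × 0.435693) = 0.295613 / 0.3400676 = 0.8693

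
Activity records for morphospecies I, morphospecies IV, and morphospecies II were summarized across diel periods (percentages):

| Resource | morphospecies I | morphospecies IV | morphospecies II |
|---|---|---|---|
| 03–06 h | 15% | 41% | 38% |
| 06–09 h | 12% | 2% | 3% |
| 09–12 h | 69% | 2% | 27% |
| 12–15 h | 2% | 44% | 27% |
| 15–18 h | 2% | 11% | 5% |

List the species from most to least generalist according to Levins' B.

Convert percentages to proportions (divide by 100).
Σp_Iᵢ² = 0.15² + 0.12² + 0.69² + 0.02² + 0.02² = 0.0225 + 0.0144 + 0.4761 + 0.0004 + 0.0004 = 0.5138
B_I = 1 / 0.5138 = 1.9463
Σp_IVᵢ² = 0.41² + 0.02² + 0.02² + 0.44² + 0.11² = 0.1681 + 0.0004 + 0.0004 + 0.1936 + 0.0121 = 0.3746
B_IV = 1 / 0.3746 = 2.6695
Σp_IIᵢ² = 0.38² + 0.03² + 0.27² + 0.27² + 0.05² = 0.1444 + 0.0009 + 0.0729 + 0.0729 + 0.0025 = 0.2936
B_II = 1 / 0.2936 = 3.4060
Ranking by B (broadest → narrowest): morphospecies II (3.41) > morphospecies IV (2.67) > morphospecies I (1.95)

morphospecies II > morphospecies IV > morphospecies I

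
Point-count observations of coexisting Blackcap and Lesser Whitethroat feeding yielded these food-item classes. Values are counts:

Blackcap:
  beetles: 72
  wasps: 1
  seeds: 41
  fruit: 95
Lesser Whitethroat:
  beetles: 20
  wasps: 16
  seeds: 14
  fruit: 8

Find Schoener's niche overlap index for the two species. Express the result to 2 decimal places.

0.68

Proportions for Blackcap (n=209): 72/209=0.3445, 1/209=0.0048, 41/209=0.1962, 95/209=0.4545
Proportions for Lesser Whitethroat (n=58): 20/58=0.3448, 16/58=0.2759, 14/58=0.2414, 8/58=0.1379
Σ|p₁ᵢ − p₂ᵢ| = 0.0003 + 0.2711 + 0.0452 + 0.3166 = 0.6332
D = 1 − ½ × 0.6332 = 1 − 0.31660 = 0.68340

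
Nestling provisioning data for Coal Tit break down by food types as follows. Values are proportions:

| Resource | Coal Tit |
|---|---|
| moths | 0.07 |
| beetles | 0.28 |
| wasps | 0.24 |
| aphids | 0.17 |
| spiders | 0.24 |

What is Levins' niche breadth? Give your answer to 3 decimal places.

4.398

Σpᵢ² = 0.07² + 0.28² + 0.24² + 0.17² + 0.24² = 0.0049 + 0.0784 + 0.0576 + 0.0289 + 0.0576 = 0.2274
B = 1 / 0.2274 = 4.39754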